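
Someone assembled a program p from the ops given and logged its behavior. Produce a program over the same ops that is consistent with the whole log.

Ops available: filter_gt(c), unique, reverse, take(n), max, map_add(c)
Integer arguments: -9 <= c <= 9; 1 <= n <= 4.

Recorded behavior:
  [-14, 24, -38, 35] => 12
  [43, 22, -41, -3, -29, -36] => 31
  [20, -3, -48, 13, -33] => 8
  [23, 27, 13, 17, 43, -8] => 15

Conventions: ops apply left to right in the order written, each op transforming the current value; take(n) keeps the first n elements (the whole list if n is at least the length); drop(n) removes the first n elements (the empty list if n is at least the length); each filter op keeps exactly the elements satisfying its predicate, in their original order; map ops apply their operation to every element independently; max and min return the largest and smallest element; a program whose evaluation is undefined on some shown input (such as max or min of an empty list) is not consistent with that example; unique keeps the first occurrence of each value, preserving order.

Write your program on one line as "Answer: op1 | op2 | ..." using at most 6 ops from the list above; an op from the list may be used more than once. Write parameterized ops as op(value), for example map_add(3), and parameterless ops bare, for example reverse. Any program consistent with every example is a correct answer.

map_add(-9) | take(4) | take(3) | reverse | map_add(-3) | max

Check, running the answer program on each example:
  [-14, 24, -38, 35] -> [-23, 15, -47, 26] -> [-23, 15, -47, 26] -> [-23, 15, -47] -> [-47, 15, -23] -> [-50, 12, -26] -> 12
  [43, 22, -41, -3, -29, -36] -> [34, 13, -50, -12, -38, -45] -> [34, 13, -50, -12] -> [34, 13, -50] -> [-50, 13, 34] -> [-53, 10, 31] -> 31
  [20, -3, -48, 13, -33] -> [11, -12, -57, 4, -42] -> [11, -12, -57, 4] -> [11, -12, -57] -> [-57, -12, 11] -> [-60, -15, 8] -> 8
  [23, 27, 13, 17, 43, -8] -> [14, 18, 4, 8, 34, -17] -> [14, 18, 4, 8] -> [14, 18, 4] -> [4, 18, 14] -> [1, 15, 11] -> 15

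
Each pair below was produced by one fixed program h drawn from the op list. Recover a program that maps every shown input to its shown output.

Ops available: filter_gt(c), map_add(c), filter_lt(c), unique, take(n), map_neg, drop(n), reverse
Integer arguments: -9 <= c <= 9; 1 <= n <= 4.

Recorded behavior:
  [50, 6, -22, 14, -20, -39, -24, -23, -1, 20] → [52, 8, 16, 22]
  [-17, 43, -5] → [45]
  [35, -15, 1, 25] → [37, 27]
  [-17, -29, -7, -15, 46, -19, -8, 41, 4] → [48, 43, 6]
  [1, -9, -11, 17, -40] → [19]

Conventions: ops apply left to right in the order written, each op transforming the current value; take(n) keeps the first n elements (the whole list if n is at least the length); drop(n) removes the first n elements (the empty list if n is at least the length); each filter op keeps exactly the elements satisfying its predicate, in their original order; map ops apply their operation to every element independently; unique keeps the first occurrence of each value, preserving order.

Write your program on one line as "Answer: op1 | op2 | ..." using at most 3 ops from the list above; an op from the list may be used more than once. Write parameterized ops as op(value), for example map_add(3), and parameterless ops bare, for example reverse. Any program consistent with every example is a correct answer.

map_add(-4) | map_add(6) | filter_gt(4)

Check, running the answer program on each example:
  [50, 6, -22, 14, -20, -39, -24, -23, -1, 20] -> [46, 2, -26, 10, -24, -43, -28, -27, -5, 16] -> [52, 8, -20, 16, -18, -37, -22, -21, 1, 22] -> [52, 8, 16, 22]
  [-17, 43, -5] -> [-21, 39, -9] -> [-15, 45, -3] -> [45]
  [35, -15, 1, 25] -> [31, -19, -3, 21] -> [37, -13, 3, 27] -> [37, 27]
  [-17, -29, -7, -15, 46, -19, -8, 41, 4] -> [-21, -33, -11, -19, 42, -23, -12, 37, 0] -> [-15, -27, -5, -13, 48, -17, -6, 43, 6] -> [48, 43, 6]
  [1, -9, -11, 17, -40] -> [-3, -13, -15, 13, -44] -> [3, -7, -9, 19, -38] -> [19]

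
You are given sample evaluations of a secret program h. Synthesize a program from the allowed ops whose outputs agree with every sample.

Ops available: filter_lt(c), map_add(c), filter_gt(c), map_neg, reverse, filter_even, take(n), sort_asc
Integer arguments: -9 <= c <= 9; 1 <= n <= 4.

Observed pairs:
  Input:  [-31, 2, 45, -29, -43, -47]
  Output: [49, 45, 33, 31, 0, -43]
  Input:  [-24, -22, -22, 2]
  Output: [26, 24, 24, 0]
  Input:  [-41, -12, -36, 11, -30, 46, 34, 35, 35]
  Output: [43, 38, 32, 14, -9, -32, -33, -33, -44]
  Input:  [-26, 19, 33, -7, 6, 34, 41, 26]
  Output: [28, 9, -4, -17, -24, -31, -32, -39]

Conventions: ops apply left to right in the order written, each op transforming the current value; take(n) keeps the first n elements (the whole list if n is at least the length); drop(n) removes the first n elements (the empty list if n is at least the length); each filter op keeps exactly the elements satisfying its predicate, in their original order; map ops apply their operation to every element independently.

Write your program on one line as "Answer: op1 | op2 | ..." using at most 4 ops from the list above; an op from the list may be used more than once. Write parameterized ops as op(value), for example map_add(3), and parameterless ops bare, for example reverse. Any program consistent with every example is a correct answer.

map_add(-3) | map_add(1) | sort_asc | map_neg

Check, running the answer program on each example:
  [-31, 2, 45, -29, -43, -47] -> [-34, -1, 42, -32, -46, -50] -> [-33, 0, 43, -31, -45, -49] -> [-49, -45, -33, -31, 0, 43] -> [49, 45, 33, 31, 0, -43]
  [-24, -22, -22, 2] -> [-27, -25, -25, -1] -> [-26, -24, -24, 0] -> [-26, -24, -24, 0] -> [26, 24, 24, 0]
  [-41, -12, -36, 11, -30, 46, 34, 35, 35] -> [-44, -15, -39, 8, -33, 43, 31, 32, 32] -> [-43, -14, -38, 9, -32, 44, 32, 33, 33] -> [-43, -38, -32, -14, 9, 32, 33, 33, 44] -> [43, 38, 32, 14, -9, -32, -33, -33, -44]
  [-26, 19, 33, -7, 6, 34, 41, 26] -> [-29, 16, 30, -10, 3, 31, 38, 23] -> [-28, 17, 31, -9, 4, 32, 39, 24] -> [-28, -9, 4, 17, 24, 31, 32, 39] -> [28, 9, -4, -17, -24, -31, -32, -39]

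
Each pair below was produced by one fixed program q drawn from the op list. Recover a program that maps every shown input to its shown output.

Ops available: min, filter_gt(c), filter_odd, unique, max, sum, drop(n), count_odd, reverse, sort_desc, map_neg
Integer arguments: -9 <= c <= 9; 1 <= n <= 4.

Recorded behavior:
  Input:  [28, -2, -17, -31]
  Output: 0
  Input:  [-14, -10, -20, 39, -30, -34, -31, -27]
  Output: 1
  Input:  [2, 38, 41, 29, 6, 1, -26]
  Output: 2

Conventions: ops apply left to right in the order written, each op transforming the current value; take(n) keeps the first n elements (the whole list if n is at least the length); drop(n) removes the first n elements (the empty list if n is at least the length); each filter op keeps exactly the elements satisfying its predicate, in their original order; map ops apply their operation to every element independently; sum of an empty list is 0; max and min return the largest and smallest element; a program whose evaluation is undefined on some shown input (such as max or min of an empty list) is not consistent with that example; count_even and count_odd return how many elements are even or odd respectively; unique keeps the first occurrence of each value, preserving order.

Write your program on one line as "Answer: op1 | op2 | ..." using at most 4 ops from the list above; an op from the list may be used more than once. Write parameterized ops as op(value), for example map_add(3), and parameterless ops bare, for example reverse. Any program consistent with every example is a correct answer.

sort_desc | filter_gt(2) | count_odd

Check, running the answer program on each example:
  [28, -2, -17, -31] -> [28, -2, -17, -31] -> [28] -> 0
  [-14, -10, -20, 39, -30, -34, -31, -27] -> [39, -10, -14, -20, -27, -30, -31, -34] -> [39] -> 1
  [2, 38, 41, 29, 6, 1, -26] -> [41, 38, 29, 6, 2, 1, -26] -> [41, 38, 29, 6] -> 2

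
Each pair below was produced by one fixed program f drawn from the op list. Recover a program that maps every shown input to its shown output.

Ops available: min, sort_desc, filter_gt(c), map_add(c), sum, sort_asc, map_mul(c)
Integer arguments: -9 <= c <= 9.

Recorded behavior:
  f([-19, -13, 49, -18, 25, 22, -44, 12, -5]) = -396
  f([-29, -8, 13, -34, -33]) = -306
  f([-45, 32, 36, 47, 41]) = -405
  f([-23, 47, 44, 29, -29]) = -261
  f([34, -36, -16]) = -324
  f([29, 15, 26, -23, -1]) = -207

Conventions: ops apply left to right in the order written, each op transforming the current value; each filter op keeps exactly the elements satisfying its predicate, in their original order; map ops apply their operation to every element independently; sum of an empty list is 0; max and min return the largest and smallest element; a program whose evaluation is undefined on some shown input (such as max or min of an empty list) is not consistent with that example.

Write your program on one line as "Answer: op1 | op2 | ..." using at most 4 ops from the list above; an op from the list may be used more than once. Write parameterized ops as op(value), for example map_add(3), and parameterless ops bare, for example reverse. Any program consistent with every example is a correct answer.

map_mul(9) | sort_asc | min

Check, running the answer program on each example:
  [-19, -13, 49, -18, 25, 22, -44, 12, -5] -> [-171, -117, 441, -162, 225, 198, -396, 108, -45] -> [-396, -171, -162, -117, -45, 108, 198, 225, 441] -> -396
  [-29, -8, 13, -34, -33] -> [-261, -72, 117, -306, -297] -> [-306, -297, -261, -72, 117] -> -306
  [-45, 32, 36, 47, 41] -> [-405, 288, 324, 423, 369] -> [-405, 288, 324, 369, 423] -> -405
  [-23, 47, 44, 29, -29] -> [-207, 423, 396, 261, -261] -> [-261, -207, 261, 396, 423] -> -261
  [34, -36, -16] -> [306, -324, -144] -> [-324, -144, 306] -> -324
  [29, 15, 26, -23, -1] -> [261, 135, 234, -207, -9] -> [-207, -9, 135, 234, 261] -> -207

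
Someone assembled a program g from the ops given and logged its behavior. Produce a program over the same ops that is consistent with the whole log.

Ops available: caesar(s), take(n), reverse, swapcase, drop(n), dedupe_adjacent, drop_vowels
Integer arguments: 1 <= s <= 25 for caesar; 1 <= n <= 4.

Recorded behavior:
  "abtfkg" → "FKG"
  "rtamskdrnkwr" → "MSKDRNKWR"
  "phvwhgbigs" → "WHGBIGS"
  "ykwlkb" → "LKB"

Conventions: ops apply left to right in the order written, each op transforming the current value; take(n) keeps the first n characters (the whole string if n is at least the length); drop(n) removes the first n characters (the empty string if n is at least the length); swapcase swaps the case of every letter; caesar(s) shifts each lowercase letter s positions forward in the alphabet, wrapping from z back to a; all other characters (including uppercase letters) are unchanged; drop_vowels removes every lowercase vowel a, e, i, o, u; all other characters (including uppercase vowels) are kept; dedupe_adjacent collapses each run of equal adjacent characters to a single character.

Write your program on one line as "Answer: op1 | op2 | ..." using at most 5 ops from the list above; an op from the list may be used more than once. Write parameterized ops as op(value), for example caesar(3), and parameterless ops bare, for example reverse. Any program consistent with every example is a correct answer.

drop(1) | drop(1) | drop(1) | swapcase

Check, running the answer program on each example:
  "abtfkg" -> "btfkg" -> "tfkg" -> "fkg" -> "FKG"
  "rtamskdrnkwr" -> "tamskdrnkwr" -> "amskdrnkwr" -> "mskdrnkwr" -> "MSKDRNKWR"
  "phvwhgbigs" -> "hvwhgbigs" -> "vwhgbigs" -> "whgbigs" -> "WHGBIGS"
  "ykwlkb" -> "kwlkb" -> "wlkb" -> "lkb" -> "LKB"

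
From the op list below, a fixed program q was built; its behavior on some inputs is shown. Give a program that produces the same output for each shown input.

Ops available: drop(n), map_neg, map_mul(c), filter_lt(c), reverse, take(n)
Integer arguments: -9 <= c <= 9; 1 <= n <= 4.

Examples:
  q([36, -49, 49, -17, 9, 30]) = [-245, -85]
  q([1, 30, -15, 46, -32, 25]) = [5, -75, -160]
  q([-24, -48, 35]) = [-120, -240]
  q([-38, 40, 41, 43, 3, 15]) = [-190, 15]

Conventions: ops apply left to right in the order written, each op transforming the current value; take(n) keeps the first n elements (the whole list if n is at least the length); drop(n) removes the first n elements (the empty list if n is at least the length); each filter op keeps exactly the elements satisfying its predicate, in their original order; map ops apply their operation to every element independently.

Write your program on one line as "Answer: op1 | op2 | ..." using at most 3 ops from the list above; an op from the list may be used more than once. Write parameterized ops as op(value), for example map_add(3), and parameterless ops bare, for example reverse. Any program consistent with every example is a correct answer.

filter_lt(7) | map_mul(5)

Check, running the answer program on each example:
  [36, -49, 49, -17, 9, 30] -> [-49, -17] -> [-245, -85]
  [1, 30, -15, 46, -32, 25] -> [1, -15, -32] -> [5, -75, -160]
  [-24, -48, 35] -> [-24, -48] -> [-120, -240]
  [-38, 40, 41, 43, 3, 15] -> [-38, 3] -> [-190, 15]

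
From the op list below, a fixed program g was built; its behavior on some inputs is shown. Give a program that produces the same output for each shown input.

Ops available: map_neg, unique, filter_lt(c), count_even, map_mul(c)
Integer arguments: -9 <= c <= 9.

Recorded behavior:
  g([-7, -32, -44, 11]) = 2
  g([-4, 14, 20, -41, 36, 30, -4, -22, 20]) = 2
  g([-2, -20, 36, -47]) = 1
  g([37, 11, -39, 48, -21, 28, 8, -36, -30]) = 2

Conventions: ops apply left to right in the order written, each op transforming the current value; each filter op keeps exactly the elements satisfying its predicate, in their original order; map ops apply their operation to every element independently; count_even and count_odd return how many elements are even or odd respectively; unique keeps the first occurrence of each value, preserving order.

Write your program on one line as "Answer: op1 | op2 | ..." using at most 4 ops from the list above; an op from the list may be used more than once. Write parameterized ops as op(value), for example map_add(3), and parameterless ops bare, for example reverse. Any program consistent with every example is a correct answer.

unique | filter_lt(-2) | count_even

Check, running the answer program on each example:
  [-7, -32, -44, 11] -> [-7, -32, -44, 11] -> [-7, -32, -44] -> 2
  [-4, 14, 20, -41, 36, 30, -4, -22, 20] -> [-4, 14, 20, -41, 36, 30, -22] -> [-4, -41, -22] -> 2
  [-2, -20, 36, -47] -> [-2, -20, 36, -47] -> [-20, -47] -> 1
  [37, 11, -39, 48, -21, 28, 8, -36, -30] -> [37, 11, -39, 48, -21, 28, 8, -36, -30] -> [-39, -21, -36, -30] -> 2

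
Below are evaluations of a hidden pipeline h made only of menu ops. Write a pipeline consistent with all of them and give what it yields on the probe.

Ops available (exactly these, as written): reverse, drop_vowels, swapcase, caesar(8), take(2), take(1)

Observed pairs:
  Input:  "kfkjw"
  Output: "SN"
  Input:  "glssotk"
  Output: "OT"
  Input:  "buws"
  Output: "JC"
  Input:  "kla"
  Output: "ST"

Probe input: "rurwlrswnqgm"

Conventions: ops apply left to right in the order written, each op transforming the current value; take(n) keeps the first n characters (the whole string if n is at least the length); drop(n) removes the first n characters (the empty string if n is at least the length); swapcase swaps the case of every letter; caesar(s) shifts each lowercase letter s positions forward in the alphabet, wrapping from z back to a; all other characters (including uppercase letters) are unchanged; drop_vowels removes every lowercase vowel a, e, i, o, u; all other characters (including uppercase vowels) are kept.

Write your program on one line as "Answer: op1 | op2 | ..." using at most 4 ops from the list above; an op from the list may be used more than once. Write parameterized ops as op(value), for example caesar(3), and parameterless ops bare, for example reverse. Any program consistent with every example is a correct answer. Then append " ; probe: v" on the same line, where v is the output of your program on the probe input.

take(2) | caesar(8) | swapcase ; probe: "ZC"

Check, running the answer program on each example:
  "kfkjw" -> "kf" -> "sn" -> "SN"
  "glssotk" -> "gl" -> "ot" -> "OT"
  "buws" -> "bu" -> "jc" -> "JC"
  "kla" -> "kl" -> "st" -> "ST"
  probe: "rurwlrswnqgm" -> "ru" -> "zc" -> "ZC"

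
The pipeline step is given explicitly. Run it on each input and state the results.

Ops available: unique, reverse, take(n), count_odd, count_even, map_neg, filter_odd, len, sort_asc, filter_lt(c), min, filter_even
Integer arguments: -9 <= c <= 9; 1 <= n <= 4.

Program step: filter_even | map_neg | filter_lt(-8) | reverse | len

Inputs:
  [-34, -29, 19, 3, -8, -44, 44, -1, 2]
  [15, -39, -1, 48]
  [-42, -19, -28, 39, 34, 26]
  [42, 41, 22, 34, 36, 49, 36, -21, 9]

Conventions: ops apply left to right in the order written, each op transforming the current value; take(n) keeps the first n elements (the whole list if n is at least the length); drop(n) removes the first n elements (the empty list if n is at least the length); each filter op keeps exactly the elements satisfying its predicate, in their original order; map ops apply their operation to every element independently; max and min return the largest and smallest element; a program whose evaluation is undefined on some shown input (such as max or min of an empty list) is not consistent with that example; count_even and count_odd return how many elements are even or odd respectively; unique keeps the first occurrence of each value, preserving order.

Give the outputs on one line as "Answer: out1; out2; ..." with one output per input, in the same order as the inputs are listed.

1; 1; 2; 5

Execution, op by op:
  [-34, -29, 19, 3, -8, -44, 44, -1, 2] -> [-34, -8, -44, 44, 2] -> [34, 8, 44, -44, -2] -> [-44] -> [-44] -> 1
  [15, -39, -1, 48] -> [48] -> [-48] -> [-48] -> [-48] -> 1
  [-42, -19, -28, 39, 34, 26] -> [-42, -28, 34, 26] -> [42, 28, -34, -26] -> [-34, -26] -> [-26, -34] -> 2
  [42, 41, 22, 34, 36, 49, 36, -21, 9] -> [42, 22, 34, 36, 36] -> [-42, -22, -34, -36, -36] -> [-42, -22, -34, -36, -36] -> [-36, -36, -34, -22, -42] -> 5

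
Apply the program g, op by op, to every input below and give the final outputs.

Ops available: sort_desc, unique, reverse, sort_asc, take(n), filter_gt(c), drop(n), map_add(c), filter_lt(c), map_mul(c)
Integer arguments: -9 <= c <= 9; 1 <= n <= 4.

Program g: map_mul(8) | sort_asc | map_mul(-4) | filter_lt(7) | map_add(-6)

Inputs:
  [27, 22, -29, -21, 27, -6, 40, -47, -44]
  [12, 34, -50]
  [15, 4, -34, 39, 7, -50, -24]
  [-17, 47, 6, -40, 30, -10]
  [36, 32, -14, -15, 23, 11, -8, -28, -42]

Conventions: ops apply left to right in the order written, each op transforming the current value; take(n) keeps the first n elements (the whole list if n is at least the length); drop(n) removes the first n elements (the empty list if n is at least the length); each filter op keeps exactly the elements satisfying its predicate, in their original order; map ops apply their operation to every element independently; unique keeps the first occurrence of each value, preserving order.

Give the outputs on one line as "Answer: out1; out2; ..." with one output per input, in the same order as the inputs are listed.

[-710, -870, -870, -1286]; [-390, -1094]; [-134, -230, -486, -1254]; [-198, -966, -1510]; [-358, -742, -1030, -1158]

Execution, op by op:
  [27, 22, -29, -21, 27, -6, 40, -47, -44] -> [216, 176, -232, -168, 216, -48, 320, -376, -352] -> [-376, -352, -232, -168, -48, 176, 216, 216, 320] -> [1504, 1408, 928, 672, 192, -704, -864, -864, -1280] -> [-704, -864, -864, -1280] -> [-710, -870, -870, -1286]
  [12, 34, -50] -> [96, 272, -400] -> [-400, 96, 272] -> [1600, -384, -1088] -> [-384, -1088] -> [-390, -1094]
  [15, 4, -34, 39, 7, -50, -24] -> [120, 32, -272, 312, 56, -400, -192] -> [-400, -272, -192, 32, 56, 120, 312] -> [1600, 1088, 768, -128, -224, -480, -1248] -> [-128, -224, -480, -1248] -> [-134, -230, -486, -1254]
  [-17, 47, 6, -40, 30, -10] -> [-136, 376, 48, -320, 240, -80] -> [-320, -136, -80, 48, 240, 376] -> [1280, 544, 320, -192, -960, -1504] -> [-192, -960, -1504] -> [-198, -966, -1510]
  [36, 32, -14, -15, 23, 11, -8, -28, -42] -> [288, 256, -112, -120, 184, 88, -64, -224, -336] -> [-336, -224, -120, -112, -64, 88, 184, 256, 288] -> [1344, 896, 480, 448, 256, -352, -736, -1024, -1152] -> [-352, -736, -1024, -1152] -> [-358, -742, -1030, -1158]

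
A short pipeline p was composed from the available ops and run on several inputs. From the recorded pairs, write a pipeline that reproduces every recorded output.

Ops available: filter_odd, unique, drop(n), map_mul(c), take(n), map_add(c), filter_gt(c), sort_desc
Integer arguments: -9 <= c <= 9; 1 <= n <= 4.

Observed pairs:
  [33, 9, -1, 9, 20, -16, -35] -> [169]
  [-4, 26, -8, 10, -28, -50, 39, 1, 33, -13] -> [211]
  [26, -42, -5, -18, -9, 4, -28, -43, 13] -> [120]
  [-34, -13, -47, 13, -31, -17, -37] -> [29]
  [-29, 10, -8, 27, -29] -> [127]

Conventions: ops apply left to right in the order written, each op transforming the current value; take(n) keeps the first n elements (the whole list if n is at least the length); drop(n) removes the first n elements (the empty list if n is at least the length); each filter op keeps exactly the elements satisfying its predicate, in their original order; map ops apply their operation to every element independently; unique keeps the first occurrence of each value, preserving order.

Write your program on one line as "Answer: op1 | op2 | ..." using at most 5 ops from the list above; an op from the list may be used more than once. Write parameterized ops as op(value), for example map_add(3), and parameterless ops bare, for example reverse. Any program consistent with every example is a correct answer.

map_add(-8) | map_mul(7) | sort_desc | take(1) | map_add(-6)

Check, running the answer program on each example:
  [33, 9, -1, 9, 20, -16, -35] -> [25, 1, -9, 1, 12, -24, -43] -> [175, 7, -63, 7, 84, -168, -301] -> [175, 84, 7, 7, -63, -168, -301] -> [175] -> [169]
  [-4, 26, -8, 10, -28, -50, 39, 1, 33, -13] -> [-12, 18, -16, 2, -36, -58, 31, -7, 25, -21] -> [-84, 126, -112, 14, -252, -406, 217, -49, 175, -147] -> [217, 175, 126, 14, -49, -84, -112, -147, -252, -406] -> [217] -> [211]
  [26, -42, -5, -18, -9, 4, -28, -43, 13] -> [18, -50, -13, -26, -17, -4, -36, -51, 5] -> [126, -350, -91, -182, -119, -28, -252, -357, 35] -> [126, 35, -28, -91, -119, -182, -252, -350, -357] -> [126] -> [120]
  [-34, -13, -47, 13, -31, -17, -37] -> [-42, -21, -55, 5, -39, -25, -45] -> [-294, -147, -385, 35, -273, -175, -315] -> [35, -147, -175, -273, -294, -315, -385] -> [35] -> [29]
  [-29, 10, -8, 27, -29] -> [-37, 2, -16, 19, -37] -> [-259, 14, -112, 133, -259] -> [133, 14, -112, -259, -259] -> [133] -> [127]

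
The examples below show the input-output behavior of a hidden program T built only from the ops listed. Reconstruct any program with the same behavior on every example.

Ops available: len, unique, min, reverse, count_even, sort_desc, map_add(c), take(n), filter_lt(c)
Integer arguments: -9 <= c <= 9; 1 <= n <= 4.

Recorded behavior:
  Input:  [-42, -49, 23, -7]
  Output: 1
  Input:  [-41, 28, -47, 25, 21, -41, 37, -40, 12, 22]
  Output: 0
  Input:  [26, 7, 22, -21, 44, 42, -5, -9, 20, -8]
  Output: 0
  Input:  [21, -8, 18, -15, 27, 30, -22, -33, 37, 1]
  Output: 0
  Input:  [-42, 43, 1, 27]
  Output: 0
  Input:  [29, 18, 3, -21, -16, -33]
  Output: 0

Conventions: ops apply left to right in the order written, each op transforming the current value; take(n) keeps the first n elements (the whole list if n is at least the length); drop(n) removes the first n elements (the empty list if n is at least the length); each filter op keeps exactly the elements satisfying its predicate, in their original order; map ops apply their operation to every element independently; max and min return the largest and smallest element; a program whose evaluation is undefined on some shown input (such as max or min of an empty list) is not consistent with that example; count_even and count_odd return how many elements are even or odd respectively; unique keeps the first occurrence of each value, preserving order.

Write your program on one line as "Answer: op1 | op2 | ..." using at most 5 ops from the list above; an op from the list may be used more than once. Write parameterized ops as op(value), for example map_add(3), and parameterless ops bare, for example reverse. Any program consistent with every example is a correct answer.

sort_desc | take(3) | filter_lt(-6) | count_even

Check, running the answer program on each example:
  [-42, -49, 23, -7] -> [23, -7, -42, -49] -> [23, -7, -42] -> [-7, -42] -> 1
  [-41, 28, -47, 25, 21, -41, 37, -40, 12, 22] -> [37, 28, 25, 22, 21, 12, -40, -41, -41, -47] -> [37, 28, 25] -> [] -> 0
  [26, 7, 22, -21, 44, 42, -5, -9, 20, -8] -> [44, 42, 26, 22, 20, 7, -5, -8, -9, -21] -> [44, 42, 26] -> [] -> 0
  [21, -8, 18, -15, 27, 30, -22, -33, 37, 1] -> [37, 30, 27, 21, 18, 1, -8, -15, -22, -33] -> [37, 30, 27] -> [] -> 0
  [-42, 43, 1, 27] -> [43, 27, 1, -42] -> [43, 27, 1] -> [] -> 0
  [29, 18, 3, -21, -16, -33] -> [29, 18, 3, -16, -21, -33] -> [29, 18, 3] -> [] -> 0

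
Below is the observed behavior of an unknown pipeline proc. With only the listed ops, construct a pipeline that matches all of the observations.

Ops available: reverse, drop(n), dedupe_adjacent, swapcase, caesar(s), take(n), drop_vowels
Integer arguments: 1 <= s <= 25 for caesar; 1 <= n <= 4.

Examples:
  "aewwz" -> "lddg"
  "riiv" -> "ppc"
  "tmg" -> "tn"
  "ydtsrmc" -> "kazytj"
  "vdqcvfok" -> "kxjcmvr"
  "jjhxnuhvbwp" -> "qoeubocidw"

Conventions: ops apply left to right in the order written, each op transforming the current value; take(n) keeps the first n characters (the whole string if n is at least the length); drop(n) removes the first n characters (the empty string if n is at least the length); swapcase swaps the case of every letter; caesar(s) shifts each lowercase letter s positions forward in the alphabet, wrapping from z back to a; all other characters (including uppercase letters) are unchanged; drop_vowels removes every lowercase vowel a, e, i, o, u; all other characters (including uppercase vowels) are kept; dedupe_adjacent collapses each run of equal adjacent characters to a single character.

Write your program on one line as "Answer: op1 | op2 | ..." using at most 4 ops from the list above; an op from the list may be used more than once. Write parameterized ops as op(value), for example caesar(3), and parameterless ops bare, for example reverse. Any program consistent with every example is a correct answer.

caesar(6) | caesar(1) | drop(1)

Check, running the answer program on each example:
  "aewwz" -> "gkccf" -> "hlddg" -> "lddg"
  "riiv" -> "xoob" -> "yppc" -> "ppc"
  "tmg" -> "zsm" -> "atn" -> "tn"
  "ydtsrmc" -> "ejzyxsi" -> "fkazytj" -> "kazytj"
  "vdqcvfok" -> "bjwibluq" -> "ckxjcmvr" -> "kxjcmvr"
  "jjhxnuhvbwp" -> "ppndtanbhcv" -> "qqoeubocidw" -> "qoeubocidw"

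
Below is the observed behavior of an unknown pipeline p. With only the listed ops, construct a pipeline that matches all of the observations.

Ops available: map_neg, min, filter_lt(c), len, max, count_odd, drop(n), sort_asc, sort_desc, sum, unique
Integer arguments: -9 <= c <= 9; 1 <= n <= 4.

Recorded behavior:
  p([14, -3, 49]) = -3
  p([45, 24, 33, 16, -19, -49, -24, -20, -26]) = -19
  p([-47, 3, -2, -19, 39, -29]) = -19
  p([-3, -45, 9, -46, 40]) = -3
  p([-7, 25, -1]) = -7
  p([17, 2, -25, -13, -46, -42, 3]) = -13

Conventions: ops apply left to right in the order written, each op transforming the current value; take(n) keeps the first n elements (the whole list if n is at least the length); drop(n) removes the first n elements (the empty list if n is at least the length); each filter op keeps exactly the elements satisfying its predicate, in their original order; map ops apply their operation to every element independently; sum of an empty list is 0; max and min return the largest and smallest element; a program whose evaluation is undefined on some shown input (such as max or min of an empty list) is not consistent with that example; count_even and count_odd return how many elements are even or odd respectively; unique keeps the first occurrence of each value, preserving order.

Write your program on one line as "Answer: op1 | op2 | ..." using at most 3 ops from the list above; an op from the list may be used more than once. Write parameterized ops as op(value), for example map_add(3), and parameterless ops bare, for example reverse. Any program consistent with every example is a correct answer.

sort_desc | filter_lt(-2) | max

Check, running the answer program on each example:
  [14, -3, 49] -> [49, 14, -3] -> [-3] -> -3
  [45, 24, 33, 16, -19, -49, -24, -20, -26] -> [45, 33, 24, 16, -19, -20, -24, -26, -49] -> [-19, -20, -24, -26, -49] -> -19
  [-47, 3, -2, -19, 39, -29] -> [39, 3, -2, -19, -29, -47] -> [-19, -29, -47] -> -19
  [-3, -45, 9, -46, 40] -> [40, 9, -3, -45, -46] -> [-3, -45, -46] -> -3
  [-7, 25, -1] -> [25, -1, -7] -> [-7] -> -7
  [17, 2, -25, -13, -46, -42, 3] -> [17, 3, 2, -13, -25, -42, -46] -> [-13, -25, -42, -46] -> -13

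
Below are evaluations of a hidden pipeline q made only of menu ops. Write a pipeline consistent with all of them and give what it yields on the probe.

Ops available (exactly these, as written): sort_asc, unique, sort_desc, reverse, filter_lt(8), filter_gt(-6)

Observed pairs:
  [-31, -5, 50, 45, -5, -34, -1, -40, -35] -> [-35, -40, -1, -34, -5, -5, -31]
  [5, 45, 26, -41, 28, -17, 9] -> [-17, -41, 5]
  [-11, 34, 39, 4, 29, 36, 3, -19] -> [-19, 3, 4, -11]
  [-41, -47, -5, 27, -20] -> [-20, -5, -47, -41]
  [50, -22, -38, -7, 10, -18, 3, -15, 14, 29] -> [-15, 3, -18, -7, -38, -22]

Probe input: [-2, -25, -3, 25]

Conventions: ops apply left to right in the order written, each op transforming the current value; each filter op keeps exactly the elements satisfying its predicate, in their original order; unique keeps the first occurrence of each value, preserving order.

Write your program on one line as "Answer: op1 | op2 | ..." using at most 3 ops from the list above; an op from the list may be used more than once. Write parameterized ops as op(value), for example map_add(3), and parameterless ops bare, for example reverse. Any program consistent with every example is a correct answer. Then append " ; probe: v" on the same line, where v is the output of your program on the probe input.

reverse | filter_lt(8) ; probe: [-3, -25, -2]

Check, running the answer program on each example:
  [-31, -5, 50, 45, -5, -34, -1, -40, -35] -> [-35, -40, -1, -34, -5, 45, 50, -5, -31] -> [-35, -40, -1, -34, -5, -5, -31]
  [5, 45, 26, -41, 28, -17, 9] -> [9, -17, 28, -41, 26, 45, 5] -> [-17, -41, 5]
  [-11, 34, 39, 4, 29, 36, 3, -19] -> [-19, 3, 36, 29, 4, 39, 34, -11] -> [-19, 3, 4, -11]
  [-41, -47, -5, 27, -20] -> [-20, 27, -5, -47, -41] -> [-20, -5, -47, -41]
  [50, -22, -38, -7, 10, -18, 3, -15, 14, 29] -> [29, 14, -15, 3, -18, 10, -7, -38, -22, 50] -> [-15, 3, -18, -7, -38, -22]
  probe: [-2, -25, -3, 25] -> [25, -3, -25, -2] -> [-3, -25, -2]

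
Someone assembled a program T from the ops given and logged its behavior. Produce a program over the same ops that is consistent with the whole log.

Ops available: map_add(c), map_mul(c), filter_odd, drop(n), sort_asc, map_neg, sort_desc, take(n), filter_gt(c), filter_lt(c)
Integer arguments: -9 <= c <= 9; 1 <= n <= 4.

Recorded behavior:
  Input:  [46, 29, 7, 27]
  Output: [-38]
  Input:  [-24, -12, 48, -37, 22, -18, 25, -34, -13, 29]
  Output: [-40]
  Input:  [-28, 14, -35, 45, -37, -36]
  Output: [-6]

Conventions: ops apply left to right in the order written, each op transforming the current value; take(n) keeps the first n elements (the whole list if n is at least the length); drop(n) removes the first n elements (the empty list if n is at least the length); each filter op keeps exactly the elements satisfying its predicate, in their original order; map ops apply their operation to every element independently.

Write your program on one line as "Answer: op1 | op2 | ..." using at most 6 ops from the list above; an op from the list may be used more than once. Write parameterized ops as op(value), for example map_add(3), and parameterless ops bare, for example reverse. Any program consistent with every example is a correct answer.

map_add(-6) | filter_gt(7) | map_neg | map_add(2) | take(1)

Check, running the answer program on each example:
  [46, 29, 7, 27] -> [40, 23, 1, 21] -> [40, 23, 21] -> [-40, -23, -21] -> [-38, -21, -19] -> [-38]
  [-24, -12, 48, -37, 22, -18, 25, -34, -13, 29] -> [-30, -18, 42, -43, 16, -24, 19, -40, -19, 23] -> [42, 16, 19, 23] -> [-42, -16, -19, -23] -> [-40, -14, -17, -21] -> [-40]
  [-28, 14, -35, 45, -37, -36] -> [-34, 8, -41, 39, -43, -42] -> [8, 39] -> [-8, -39] -> [-6, -37] -> [-6]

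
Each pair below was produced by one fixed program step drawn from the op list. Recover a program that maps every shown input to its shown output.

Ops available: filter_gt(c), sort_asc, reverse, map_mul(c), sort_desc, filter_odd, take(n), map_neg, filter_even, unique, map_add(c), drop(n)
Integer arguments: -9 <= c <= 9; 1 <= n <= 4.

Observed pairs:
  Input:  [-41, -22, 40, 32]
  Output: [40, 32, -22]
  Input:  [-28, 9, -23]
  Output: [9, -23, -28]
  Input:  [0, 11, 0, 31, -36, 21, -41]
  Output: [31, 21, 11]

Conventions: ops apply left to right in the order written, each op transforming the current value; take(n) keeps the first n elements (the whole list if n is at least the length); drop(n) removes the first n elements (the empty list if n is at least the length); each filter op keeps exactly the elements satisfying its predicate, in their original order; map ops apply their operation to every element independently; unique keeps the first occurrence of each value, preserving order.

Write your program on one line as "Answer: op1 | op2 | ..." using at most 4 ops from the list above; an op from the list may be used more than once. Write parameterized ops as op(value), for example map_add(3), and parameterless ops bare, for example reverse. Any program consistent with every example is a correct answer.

sort_asc | reverse | take(3)

Check, running the answer program on each example:
  [-41, -22, 40, 32] -> [-41, -22, 32, 40] -> [40, 32, -22, -41] -> [40, 32, -22]
  [-28, 9, -23] -> [-28, -23, 9] -> [9, -23, -28] -> [9, -23, -28]
  [0, 11, 0, 31, -36, 21, -41] -> [-41, -36, 0, 0, 11, 21, 31] -> [31, 21, 11, 0, 0, -36, -41] -> [31, 21, 11]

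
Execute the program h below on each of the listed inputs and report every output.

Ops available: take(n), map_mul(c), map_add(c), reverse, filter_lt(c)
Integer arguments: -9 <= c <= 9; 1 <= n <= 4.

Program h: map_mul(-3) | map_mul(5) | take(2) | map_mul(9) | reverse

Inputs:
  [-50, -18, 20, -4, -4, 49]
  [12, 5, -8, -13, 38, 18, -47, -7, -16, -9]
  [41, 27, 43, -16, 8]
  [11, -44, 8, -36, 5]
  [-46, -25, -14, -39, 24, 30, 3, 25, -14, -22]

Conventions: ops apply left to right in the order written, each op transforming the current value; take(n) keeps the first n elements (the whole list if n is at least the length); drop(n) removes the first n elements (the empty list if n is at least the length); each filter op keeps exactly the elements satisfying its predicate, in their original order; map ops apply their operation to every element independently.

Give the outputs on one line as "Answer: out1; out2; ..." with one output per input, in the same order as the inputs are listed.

[2430, 6750]; [-675, -1620]; [-3645, -5535]; [5940, -1485]; [3375, 6210]

Execution, op by op:
  [-50, -18, 20, -4, -4, 49] -> [150, 54, -60, 12, 12, -147] -> [750, 270, -300, 60, 60, -735] -> [750, 270] -> [6750, 2430] -> [2430, 6750]
  [12, 5, -8, -13, 38, 18, -47, -7, -16, -9] -> [-36, -15, 24, 39, -114, -54, 141, 21, 48, 27] -> [-180, -75, 120, 195, -570, -270, 705, 105, 240, 135] -> [-180, -75] -> [-1620, -675] -> [-675, -1620]
  [41, 27, 43, -16, 8] -> [-123, -81, -129, 48, -24] -> [-615, -405, -645, 240, -120] -> [-615, -405] -> [-5535, -3645] -> [-3645, -5535]
  [11, -44, 8, -36, 5] -> [-33, 132, -24, 108, -15] -> [-165, 660, -120, 540, -75] -> [-165, 660] -> [-1485, 5940] -> [5940, -1485]
  [-46, -25, -14, -39, 24, 30, 3, 25, -14, -22] -> [138, 75, 42, 117, -72, -90, -9, -75, 42, 66] -> [690, 375, 210, 585, -360, -450, -45, -375, 210, 330] -> [690, 375] -> [6210, 3375] -> [3375, 6210]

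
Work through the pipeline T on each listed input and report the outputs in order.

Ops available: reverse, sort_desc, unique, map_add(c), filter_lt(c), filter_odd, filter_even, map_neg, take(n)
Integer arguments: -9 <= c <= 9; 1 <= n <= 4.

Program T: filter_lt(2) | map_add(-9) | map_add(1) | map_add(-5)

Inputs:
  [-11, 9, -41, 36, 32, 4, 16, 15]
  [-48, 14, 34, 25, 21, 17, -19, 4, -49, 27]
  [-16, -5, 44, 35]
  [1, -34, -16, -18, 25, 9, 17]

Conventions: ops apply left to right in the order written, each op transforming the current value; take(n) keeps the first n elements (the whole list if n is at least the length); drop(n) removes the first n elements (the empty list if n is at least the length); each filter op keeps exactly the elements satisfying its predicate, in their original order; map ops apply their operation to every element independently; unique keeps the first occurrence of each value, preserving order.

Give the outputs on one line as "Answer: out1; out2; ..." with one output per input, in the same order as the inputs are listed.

Execution, op by op:
  [-11, 9, -41, 36, 32, 4, 16, 15] -> [-11, -41] -> [-20, -50] -> [-19, -49] -> [-24, -54]
  [-48, 14, 34, 25, 21, 17, -19, 4, -49, 27] -> [-48, -19, -49] -> [-57, -28, -58] -> [-56, -27, -57] -> [-61, -32, -62]
  [-16, -5, 44, 35] -> [-16, -5] -> [-25, -14] -> [-24, -13] -> [-29, -18]
  [1, -34, -16, -18, 25, 9, 17] -> [1, -34, -16, -18] -> [-8, -43, -25, -27] -> [-7, -42, -24, -26] -> [-12, -47, -29, -31]

[-24, -54]; [-61, -32, -62]; [-29, -18]; [-12, -47, -29, -31]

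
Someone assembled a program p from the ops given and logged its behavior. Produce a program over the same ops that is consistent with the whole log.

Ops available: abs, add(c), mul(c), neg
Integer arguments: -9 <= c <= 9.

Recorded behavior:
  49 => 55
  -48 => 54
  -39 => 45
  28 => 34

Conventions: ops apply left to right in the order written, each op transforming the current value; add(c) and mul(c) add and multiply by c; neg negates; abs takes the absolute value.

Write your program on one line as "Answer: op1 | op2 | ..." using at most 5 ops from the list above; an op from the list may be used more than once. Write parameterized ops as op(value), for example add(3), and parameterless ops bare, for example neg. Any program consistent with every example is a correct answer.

abs | neg | add(-6) | neg

Check, running the answer program on each example:
  49 -> 49 -> -49 -> -55 -> 55
  -48 -> 48 -> -48 -> -54 -> 54
  -39 -> 39 -> -39 -> -45 -> 45
  28 -> 28 -> -28 -> -34 -> 34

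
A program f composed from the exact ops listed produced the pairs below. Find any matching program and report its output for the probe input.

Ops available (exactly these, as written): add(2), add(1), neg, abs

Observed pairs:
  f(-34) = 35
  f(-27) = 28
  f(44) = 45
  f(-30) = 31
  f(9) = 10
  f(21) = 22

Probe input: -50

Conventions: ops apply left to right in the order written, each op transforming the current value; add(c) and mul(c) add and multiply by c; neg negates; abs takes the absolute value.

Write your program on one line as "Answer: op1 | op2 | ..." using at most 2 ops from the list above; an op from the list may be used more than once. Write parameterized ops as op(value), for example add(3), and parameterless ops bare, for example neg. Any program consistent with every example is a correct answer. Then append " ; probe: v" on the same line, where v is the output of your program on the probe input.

abs | add(1) ; probe: 51

Check, running the answer program on each example:
  -34 -> 34 -> 35
  -27 -> 27 -> 28
  44 -> 44 -> 45
  -30 -> 30 -> 31
  9 -> 9 -> 10
  21 -> 21 -> 22
  probe: -50 -> 50 -> 51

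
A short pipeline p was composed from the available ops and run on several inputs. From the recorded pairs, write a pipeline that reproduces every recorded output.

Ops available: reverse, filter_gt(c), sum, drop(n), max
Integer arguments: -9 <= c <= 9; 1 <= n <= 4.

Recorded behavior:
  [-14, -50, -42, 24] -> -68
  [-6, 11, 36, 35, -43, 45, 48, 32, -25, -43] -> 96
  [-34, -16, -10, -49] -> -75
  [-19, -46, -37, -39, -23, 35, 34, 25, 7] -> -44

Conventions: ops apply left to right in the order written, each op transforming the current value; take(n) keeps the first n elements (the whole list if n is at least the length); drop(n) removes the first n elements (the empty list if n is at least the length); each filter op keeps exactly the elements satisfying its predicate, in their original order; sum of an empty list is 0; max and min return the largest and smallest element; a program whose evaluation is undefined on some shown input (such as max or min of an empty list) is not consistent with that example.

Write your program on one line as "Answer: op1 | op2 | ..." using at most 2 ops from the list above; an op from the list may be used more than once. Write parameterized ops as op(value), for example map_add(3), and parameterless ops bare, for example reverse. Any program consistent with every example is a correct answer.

drop(1) | sum

Check, running the answer program on each example:
  [-14, -50, -42, 24] -> [-50, -42, 24] -> -68
  [-6, 11, 36, 35, -43, 45, 48, 32, -25, -43] -> [11, 36, 35, -43, 45, 48, 32, -25, -43] -> 96
  [-34, -16, -10, -49] -> [-16, -10, -49] -> -75
  [-19, -46, -37, -39, -23, 35, 34, 25, 7] -> [-46, -37, -39, -23, 35, 34, 25, 7] -> -44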